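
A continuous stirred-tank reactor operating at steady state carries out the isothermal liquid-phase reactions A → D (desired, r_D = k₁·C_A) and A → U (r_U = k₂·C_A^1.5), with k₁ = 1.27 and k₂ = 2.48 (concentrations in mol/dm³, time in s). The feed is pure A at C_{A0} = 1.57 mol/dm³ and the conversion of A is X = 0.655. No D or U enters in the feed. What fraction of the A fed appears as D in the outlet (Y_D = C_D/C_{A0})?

0.269

Exit C_A = C_{A0}(1−X) = 1.57×0.345 = 0.5416 mol/dm³.
In a CSTR the entire volume is at exit conditions, so r_D = 1.27×0.5416 = 0.6879 and r_U = 2.48×0.5416^1.5 = 0.9886.
Fraction of consumed A going to D: r_D/(r_D+r_U) = 0.4103.
C_D = 0.4103·C_{A0}·X = 0.4103×1.57×0.655 = 0.422 mol/dm³; Y_D = C_D/C_{A0} = 0.269.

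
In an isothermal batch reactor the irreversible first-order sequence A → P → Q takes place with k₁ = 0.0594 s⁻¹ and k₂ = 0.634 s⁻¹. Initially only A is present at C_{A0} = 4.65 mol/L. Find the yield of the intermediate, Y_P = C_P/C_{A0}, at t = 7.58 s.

The intermediate concentration in a first-order A→B→C sequence is C_P = k₁C_{A0}(e^(−k₁t) − e^(−k₂t))/(k₂−k₁).
e^(−k₁t) = e^(−0.0594×7.58) = e^(−0.4503) = 0.6375; e^(−k₂t) = e^(−4.806) = 0.008183.
C_P = 0.0594×4.65/(0.634−0.0594) × (0.6375−0.008183) = 0.4807×0.6293 = 0.3025 mol/L.
Y_P = C_P/C_{A0} = 0.3025/4.65 = 0.0651.

0.0651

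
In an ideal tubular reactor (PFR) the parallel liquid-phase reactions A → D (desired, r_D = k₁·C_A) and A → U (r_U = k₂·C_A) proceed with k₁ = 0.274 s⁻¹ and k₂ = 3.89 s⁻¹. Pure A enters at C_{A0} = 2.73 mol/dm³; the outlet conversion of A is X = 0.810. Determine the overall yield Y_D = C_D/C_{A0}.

0.0533

C_A = C_{A0}(1−X) = 0.5187 mol/dm³.
Both paths are first order in A, so the instantaneous fraction to D is constant: dC_D/d(−C_A) = k₁/(k₁+k₂) = 0.06580.
C_D = 0.06580·(C_{A0}−C_A) = 0.06580×2.211 = 0.146 mol/dm³.
Y_D = C_D/C_{A0} = 0.1455/2.73 = 0.0533.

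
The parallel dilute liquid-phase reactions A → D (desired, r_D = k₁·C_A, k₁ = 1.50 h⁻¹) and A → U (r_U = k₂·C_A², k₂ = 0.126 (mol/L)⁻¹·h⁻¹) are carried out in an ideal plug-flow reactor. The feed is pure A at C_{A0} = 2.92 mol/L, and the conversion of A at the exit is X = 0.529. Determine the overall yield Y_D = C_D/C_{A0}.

0.449

C_A = C_{A0}(1−X) = 1.375 mol/L.
Along a PFR/batch, dC_D/dC_A = −r_D/(r_D+r_U) = −k₁/(k₁+k₂·C_A).
Integrating from C_{A0} to C_A: C_D = (1.50/0.126)·ln[(1.50+0.126·2.92)/(1.50+0.126·1.38)] = 11.90·ln(1.868/1.673) = 1.310 mol/L.
Y_D = C_D/C_{A0} = 1.310/2.92 = 0.449.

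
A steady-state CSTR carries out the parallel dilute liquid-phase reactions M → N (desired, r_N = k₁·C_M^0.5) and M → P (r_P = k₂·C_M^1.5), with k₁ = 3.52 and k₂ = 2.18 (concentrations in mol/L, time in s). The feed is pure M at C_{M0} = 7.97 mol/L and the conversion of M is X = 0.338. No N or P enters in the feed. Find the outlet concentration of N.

Exit C_M = C_{M0}(1−X) = 7.97×0.662 = 5.276 mol/L.
A CSTR operates uniformly at the exit composition, giving r_N = 8.085 and r_P = 26.42 (each k·C_M^n at C_M = 5.276).
Fraction of consumed M going to N: r_N/(r_N+r_P) = 0.2343.
C_N = 0.2343·C_{M0}·X = 0.2343×7.97×0.338 = 0.631 mol/L.

0.631 mol/L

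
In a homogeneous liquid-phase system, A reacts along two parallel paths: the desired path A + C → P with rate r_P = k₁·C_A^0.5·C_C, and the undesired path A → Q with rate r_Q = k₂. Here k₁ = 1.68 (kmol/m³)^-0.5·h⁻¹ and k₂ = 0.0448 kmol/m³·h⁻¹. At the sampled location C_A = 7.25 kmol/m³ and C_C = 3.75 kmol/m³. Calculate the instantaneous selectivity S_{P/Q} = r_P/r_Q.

379

S_{P/Q} = r_P/r_Q = (k₁·C_A^0.5·C_C)/(k₂) = (k₁/k₂)·C_A^0.5·C_C.
= (1.68×7.250^0.5×3.750) / (0.0448) = 16.96/0.04480 = 379.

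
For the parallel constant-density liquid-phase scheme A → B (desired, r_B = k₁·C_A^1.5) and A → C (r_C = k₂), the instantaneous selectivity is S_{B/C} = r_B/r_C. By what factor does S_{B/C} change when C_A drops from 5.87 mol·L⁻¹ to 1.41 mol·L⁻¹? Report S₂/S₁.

0.118

S_{B/C} = (k₁/k₂)·C_A^1.5, so S₂/S₁ = (C_{A,2}/C_{A,1})^1.5.
= (1.41/5.87)^1.5 = (0.2402)^1.5 = 0.118.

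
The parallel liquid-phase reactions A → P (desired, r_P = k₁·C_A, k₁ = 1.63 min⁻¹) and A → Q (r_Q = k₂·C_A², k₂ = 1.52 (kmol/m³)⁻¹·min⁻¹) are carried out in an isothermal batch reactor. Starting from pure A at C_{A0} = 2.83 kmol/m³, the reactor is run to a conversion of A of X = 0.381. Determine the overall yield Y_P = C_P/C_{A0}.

C_A = C_{A0}(1−X) = 1.752 kmol/m³.
Along a PFR/batch, dC_P/dC_A = −r_P/(r_P+r_Q) = −k₁/(k₁+k₂·C_A).
Integrating from C_{A0} to C_A: C_P = (1.63/1.52)·ln[(1.63+1.52·2.83)/(1.63+1.52·1.75)] = 1.072·ln(5.932/4.293) = 0.3468 kmol/m³.
Y_P = C_P/C_{A0} = 0.3468/2.83 = 0.123.

0.123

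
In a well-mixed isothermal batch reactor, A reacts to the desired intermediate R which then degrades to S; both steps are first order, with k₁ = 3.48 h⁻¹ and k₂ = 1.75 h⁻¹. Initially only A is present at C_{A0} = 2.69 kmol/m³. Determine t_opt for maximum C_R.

Setting dC_R/dt = 0 gives t_opt = ln(k₂/k₁)/(k₂−k₁).
= ln(1.75/3.48)/(1.75−3.48) = ln(0.5029)/-1.730 = -0.6874/-1.730 = 0.397 h.

0.397 h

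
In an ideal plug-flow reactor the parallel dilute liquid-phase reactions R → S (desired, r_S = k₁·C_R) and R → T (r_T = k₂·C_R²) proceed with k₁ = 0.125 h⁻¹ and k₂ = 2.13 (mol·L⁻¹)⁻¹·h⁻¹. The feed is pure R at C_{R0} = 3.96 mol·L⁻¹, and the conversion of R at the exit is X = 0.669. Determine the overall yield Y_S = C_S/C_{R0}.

C_R = C_{R0}(1−X) = 1.311 mol·L⁻¹.
Along a PFR/batch, dC_S/dC_R = −r_S/(r_S+r_T) = −k₁/(k₁+k₂·C_R).
Integrating from C_{R0} to C_R: C_S = (0.125/2.13)·ln[(0.125+2.13·3.96)/(0.125+2.13·1.31)] = 0.05869·ln(8.560/2.917) = 0.06318 mol·L⁻¹.
Y_S = C_S/C_{R0} = 0.06318/3.96 = 0.0160.

0.0160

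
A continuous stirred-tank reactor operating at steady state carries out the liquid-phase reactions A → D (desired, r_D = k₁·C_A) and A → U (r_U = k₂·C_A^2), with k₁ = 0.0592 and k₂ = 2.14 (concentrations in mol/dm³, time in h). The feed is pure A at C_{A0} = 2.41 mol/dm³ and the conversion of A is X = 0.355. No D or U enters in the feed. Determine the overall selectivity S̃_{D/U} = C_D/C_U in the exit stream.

0.0178

Exit C_A = C_{A0}(1−X) = 2.41×0.645 = 1.554 mol/dm³.
Rates in a CSTR are evaluated at the outlet concentration: r_D = 0.0592×1.554 = 0.09202, r_U = 2.14×1.554^2 = 5.171.
Overall selectivity = C_D/C_U = r_Dτ/(r_Uτ) = r_D/r_U = 0.0178.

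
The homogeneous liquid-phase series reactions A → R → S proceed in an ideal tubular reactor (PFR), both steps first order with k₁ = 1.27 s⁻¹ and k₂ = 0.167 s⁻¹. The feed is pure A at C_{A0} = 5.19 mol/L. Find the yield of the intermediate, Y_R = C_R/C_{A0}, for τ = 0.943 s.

The intermediate concentration in a first-order A→B→C sequence is C_R = k₁C_{A0}(e^(−k₁τ) − e^(−k₂τ))/(k₂−k₁).
e^(−k₁τ) = e^(−1.27×0.943) = e^(−1.198) = 0.3019; e^(−k₂τ) = e^(−0.1575) = 0.8543.
C_R = 1.27×5.19/(0.167−1.27) × (0.3019−0.8543) = (-5.976)×(-0.5524) = 3.301 mol/L.
Y_R = C_R/C_{A0} = 3.301/5.19 = 0.636.

0.636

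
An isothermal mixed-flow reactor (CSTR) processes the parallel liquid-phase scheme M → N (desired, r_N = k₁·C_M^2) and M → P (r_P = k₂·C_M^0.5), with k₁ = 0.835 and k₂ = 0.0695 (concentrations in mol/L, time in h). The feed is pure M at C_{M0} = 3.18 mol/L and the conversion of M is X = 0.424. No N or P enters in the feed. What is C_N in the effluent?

1.30 mol/L

Exit C_M = C_{M0}(1−X) = 3.18×0.576 = 1.832 mol/L.
In a CSTR the entire volume is at exit conditions, so r_N = 0.835×1.832^2 = 2.801 and r_P = 0.0695×1.832^0.5 = 0.09406.
Fraction of consumed M going to N: r_N/(r_N+r_P) = 0.9675.
C_N = 0.9675·C_{M0}·X = 0.9675×3.18×0.424 = 1.30 mol/L.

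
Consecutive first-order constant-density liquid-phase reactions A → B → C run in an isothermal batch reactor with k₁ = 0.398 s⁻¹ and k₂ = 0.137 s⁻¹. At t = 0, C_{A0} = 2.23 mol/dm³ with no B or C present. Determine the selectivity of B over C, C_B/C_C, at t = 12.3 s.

0.376

The intermediate concentration in a first-order A→B→C sequence is C_B = k₁C_{A0}(e^(−k₁t) − e^(−k₂t))/(k₂−k₁).
e^(−k₁t) = e^(−0.398×12.3) = e^(−4.895) = 0.007481; e^(−k₂t) = e^(−1.685) = 0.1854.
C_B = 0.398×2.23/(0.137−0.398) × (0.007481−0.1854) = (-3.401)×(-0.1779) = 0.6051 mol/dm³.
C_A = C_{A0}e^(−k₁t) = 0.01668 mol/dm³, so C_C = C_{A0}−C_A−C_B = 1.608 mol/dm³; C_B/C_C = 0.376.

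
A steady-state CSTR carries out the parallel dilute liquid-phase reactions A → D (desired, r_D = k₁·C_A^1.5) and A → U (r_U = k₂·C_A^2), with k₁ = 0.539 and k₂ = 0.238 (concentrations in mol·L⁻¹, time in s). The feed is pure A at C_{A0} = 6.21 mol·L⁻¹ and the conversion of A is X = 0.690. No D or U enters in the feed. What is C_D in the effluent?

2.66 mol·L⁻¹

Exit C_A = C_{A0}(1−X) = 6.21×0.310 = 1.925 mol·L⁻¹.
A CSTR operates uniformly at the exit composition, giving r_D = 1.440 and r_U = 0.8820 (each k·C_A^n at C_A = 1.925).
Fraction of consumed A going to D: r_D/(r_D+r_U) = 0.6201.
C_D = 0.6201·C_{A0}·X = 0.6201×6.21×0.690 = 2.66 mol·L⁻¹.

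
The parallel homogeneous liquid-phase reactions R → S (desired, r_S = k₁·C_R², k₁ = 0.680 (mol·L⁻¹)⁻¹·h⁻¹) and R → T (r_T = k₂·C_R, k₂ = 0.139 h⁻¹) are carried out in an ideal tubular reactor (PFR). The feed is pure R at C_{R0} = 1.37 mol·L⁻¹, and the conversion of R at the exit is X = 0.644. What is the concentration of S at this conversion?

0.714 mol·L⁻¹

C_R = C_{R0}(1−X) = 0.4877 mol·L⁻¹.
Along a PFR/batch, dC_T/dC_R = −r_T/(r_S+r_T) = −k₂/(k₂+k₁·C_R).
Integrating from C_{R0} to C_R: C_T = (0.139/0.680)·ln[(0.139+0.680·1.37)/(0.139+0.680·0.488)] = 0.2044·ln(1.071/0.4706) = 0.1680 mol·L⁻¹.
Then C_S = (C_{R0}−C_R) − C_T = 0.8823 − 0.1680 = 0.7143 mol·L⁻¹.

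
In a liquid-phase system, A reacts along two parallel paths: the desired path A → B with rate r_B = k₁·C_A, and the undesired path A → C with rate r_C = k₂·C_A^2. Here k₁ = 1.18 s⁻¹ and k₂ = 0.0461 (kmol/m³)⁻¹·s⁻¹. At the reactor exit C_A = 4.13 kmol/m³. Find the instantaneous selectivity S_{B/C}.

6.20

S_{B/C} = r_B/r_C = (k₁·C_A)/(k₂·C_A^2) = (k₁/k₂)·C_A⁻¹.
= (1.18×4.130) / (0.0461×4.130^2) = 4.873/0.7863 = 6.20.
The undesired path is higher order in A, so low C_A (CSTR or dilute feed) favours B.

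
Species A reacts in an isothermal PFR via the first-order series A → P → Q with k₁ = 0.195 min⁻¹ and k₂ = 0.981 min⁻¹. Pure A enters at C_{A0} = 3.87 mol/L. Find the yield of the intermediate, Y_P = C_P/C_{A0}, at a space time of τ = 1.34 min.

Solving the coupled first-order balances gives C_P(τ) = [k₁/(k₂−k₁)]·C_{A0}·(e^(−k₁τ) − e^(−k₂τ)).
e^(−k₁τ) = e^(−0.195×1.34) = e^(−0.2613) = 0.7700; e^(−k₂τ) = e^(−1.315) = 0.2686.
C_P = 0.195×3.87/(0.981−0.195) × (0.7700−0.2686) = 0.9601×0.5015 = 0.4815 mol/L.
Y_P = C_P/C_{A0} = 0.4815/3.87 = 0.124.

0.124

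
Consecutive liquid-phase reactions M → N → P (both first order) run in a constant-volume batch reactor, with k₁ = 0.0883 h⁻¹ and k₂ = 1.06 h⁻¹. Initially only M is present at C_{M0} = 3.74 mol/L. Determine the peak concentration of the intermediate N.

0.249 mol/L

At the optimum, C_{N,max}/C_{M0} = (k₁/k₂)^[k₂/(k₂−k₁)].
= (0.0883/1.06)^(1.06/(1.06−0.0883)) = (0.08330)^(1.091) = 0.06646.
C_{N,max} = 0.06646×3.74 = 0.249 mol/L.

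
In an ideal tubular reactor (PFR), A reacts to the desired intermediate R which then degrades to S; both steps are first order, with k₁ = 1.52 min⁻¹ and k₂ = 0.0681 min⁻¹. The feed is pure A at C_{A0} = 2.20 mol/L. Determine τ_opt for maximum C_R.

2.14 min

For first-order series the maximum of C_R occurs at τ_opt = ln(k₂/k₁)/(k₂−k₁).
= ln(0.0681/1.52)/(0.0681−1.52) = ln(0.04480)/-1.452 = -3.105/-1.452 = 2.14 min.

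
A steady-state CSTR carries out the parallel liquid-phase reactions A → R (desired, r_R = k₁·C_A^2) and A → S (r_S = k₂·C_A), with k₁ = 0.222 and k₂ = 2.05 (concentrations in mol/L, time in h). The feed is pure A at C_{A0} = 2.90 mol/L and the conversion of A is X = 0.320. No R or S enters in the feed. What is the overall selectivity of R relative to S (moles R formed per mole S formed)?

Exit C_A = C_{A0}(1−X) = 2.90×0.680 = 1.972 mol/L.
In a CSTR the entire volume is at exit conditions, so r_R = 0.222×1.972^2 = 0.8633 and r_S = 2.05×1.972 = 4.043.
Overall selectivity = C_R/C_S = r_Rτ/(r_Sτ) = r_R/r_S = 0.214.

0.214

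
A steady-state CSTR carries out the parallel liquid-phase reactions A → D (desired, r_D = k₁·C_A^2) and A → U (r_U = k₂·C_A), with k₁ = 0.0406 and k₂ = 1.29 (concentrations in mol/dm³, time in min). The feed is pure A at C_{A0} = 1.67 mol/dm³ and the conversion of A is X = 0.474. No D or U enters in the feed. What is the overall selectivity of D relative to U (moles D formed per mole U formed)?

0.0276

Exit C_A = C_{A0}(1−X) = 1.67×0.526 = 0.8784 mol/dm³.
In a CSTR the entire volume is at exit conditions, so r_D = 0.0406×0.8784^2 = 0.03133 and r_U = 1.29×0.8784 = 1.133.
Overall selectivity = C_D/C_U = r_Dτ/(r_Uτ) = r_D/r_U = 0.0276.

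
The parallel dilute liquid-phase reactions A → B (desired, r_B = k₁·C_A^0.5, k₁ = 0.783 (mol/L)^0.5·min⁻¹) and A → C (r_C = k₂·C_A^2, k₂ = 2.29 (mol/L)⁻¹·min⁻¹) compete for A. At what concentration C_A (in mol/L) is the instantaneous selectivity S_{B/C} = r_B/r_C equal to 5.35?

S_{B/C} = (k₁/k₂)·C_A^-1.5 ⇒ C_A = (S·k₂/k₁)^(1/(-1.5)).
= (5.35×2.29/0.783)^(-0.6667) = (15.65)^(-0.6667) = 0.160 mol/L.

0.160 mol/L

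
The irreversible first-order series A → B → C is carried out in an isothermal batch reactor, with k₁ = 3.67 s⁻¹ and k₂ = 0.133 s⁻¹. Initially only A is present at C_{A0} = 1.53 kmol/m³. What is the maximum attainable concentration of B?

1.35 kmol/m³

Evaluating C_B at t_opt = ln(k₂/k₁)/(k₂−k₁) gives C_{B,max}/C_{A0} = (k₁/k₂)^[k₂/(k₂−k₁)].
= (3.67/0.133)^(0.133/(0.133−3.67)) = (27.59)^(-0.03760) = 0.8827.
C_{B,max} = 0.8827×1.53 = 1.35 kmol/m³.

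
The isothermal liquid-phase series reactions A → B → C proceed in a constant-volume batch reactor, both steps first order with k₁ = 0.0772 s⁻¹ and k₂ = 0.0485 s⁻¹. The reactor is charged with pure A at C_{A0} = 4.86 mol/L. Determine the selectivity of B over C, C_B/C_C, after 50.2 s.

Solving the coupled first-order balances gives C_B(t) = [k₁/(k₂−k₁)]·C_{A0}·(e^(−k₁t) − e^(−k₂t)).
e^(−k₁t) = e^(−0.0772×50.2) = e^(−3.875) = 0.02075; e^(−k₂t) = e^(−2.435) = 0.08762.
C_B = 0.0772×4.86/(0.0485−0.0772) × (0.02075−0.08762) = (-13.07)×(-0.06688) = 0.8743 mol/L.
C_A = C_{A0}e^(−k₁t) = 0.1008 mol/L, so C_C = C_{A0}−C_A−C_B = 3.885 mol/L; C_B/C_C = 0.225.

0.225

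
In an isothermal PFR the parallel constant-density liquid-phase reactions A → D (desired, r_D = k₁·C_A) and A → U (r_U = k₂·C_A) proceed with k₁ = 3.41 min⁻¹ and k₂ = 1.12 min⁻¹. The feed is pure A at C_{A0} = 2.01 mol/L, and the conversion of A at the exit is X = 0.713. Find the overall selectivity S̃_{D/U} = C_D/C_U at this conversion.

C_A = C_{A0}(1−X) = 0.5769 mol/L.
Both paths are first order in A, so the instantaneous fraction to D is constant: dC_D/d(−C_A) = k₁/(k₁+k₂) = 0.7528.
C_D = 0.7528·(C_{A0}−C_A) = 0.7528×1.433 = 1.08 mol/L.
C_U = (C_{A0}−C_A)−C_D = 0.3543 mol/L; S̃_{D/U} = 1.079/0.3543 = 3.04.

3.04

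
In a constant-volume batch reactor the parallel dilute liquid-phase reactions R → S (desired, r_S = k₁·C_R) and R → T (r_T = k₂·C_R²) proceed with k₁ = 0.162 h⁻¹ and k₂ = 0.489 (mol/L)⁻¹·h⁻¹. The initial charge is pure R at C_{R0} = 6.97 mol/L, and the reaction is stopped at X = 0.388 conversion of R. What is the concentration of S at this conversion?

0.153 mol/L

C_R = C_{R0}(1−X) = 4.266 mol/L.
Along a PFR/batch, dC_S/dC_R = −r_S/(r_S+r_T) = −k₁/(k₁+k₂·C_R).
Integrating from C_{R0} to C_R: C_S = (0.162/0.489)·ln[(0.162+0.489·6.97)/(0.162+0.489·4.27)] = 0.3313·ln(3.570/2.248) = 0.1533 mol/L.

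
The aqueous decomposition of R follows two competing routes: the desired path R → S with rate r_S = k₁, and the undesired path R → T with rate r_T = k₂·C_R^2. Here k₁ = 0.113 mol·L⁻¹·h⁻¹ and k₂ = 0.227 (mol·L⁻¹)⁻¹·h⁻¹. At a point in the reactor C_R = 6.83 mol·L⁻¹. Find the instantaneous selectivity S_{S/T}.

S_{S/T} = r_S/r_T = (k₁)/(k₂·C_R^2) = (k₁/k₂)·C_R^-2.
= (0.113) / (0.227×6.830^2) = 0.1130/10.59 = 0.0107.

0.0107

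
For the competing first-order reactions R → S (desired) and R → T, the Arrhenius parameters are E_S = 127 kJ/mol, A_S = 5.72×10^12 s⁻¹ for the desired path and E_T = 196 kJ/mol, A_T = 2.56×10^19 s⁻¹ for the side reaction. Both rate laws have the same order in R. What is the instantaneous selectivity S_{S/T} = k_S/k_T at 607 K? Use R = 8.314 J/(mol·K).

With equal orders, S_{S/T} = k_S/k_T = (A_S/A_T)·exp[(E_T−E_S)/(RT)].
(E_T−E_S)/(RT) = (196−127)×10³/(8.314×607) = 69000/5047 = 13.67.
k_S/k_T = (5.72×10^12/2.56×10^19)·exp(13.67) = 2.234×10^-7 × 8.668×10^5 = 0.194.
Since E_S < E_T, lowering the temperature improves selectivity toward S.

0.194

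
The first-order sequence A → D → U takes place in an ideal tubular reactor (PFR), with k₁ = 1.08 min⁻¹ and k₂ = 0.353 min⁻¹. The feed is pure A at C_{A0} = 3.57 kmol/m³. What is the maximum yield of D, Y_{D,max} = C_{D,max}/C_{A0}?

Evaluating C_D at τ_opt = ln(k₂/k₁)/(k₂−k₁) gives C_{D,max}/C_{A0} = (k₁/k₂)^[k₂/(k₂−k₁)].
= (1.08/0.353)^(0.353/(0.353−1.08)) = (3.059)^(-0.4856) = 0.5810.

0.581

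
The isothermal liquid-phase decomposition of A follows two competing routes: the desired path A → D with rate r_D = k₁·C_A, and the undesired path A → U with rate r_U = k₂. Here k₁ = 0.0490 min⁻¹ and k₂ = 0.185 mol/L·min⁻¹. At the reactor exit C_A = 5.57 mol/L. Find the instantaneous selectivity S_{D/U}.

S_{D/U} = r_D/r_U = (k₁·C_A)/(k₂) = (k₁/k₂)·C_A.
= (0.0490×5.570) / (0.185) = 0.2729/0.1850 = 1.48.

1.48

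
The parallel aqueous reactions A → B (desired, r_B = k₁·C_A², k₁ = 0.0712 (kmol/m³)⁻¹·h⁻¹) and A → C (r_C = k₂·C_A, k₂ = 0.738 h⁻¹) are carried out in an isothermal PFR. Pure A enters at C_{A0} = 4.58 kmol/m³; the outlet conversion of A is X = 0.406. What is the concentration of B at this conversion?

C_A = C_{A0}(1−X) = 2.721 kmol/m³.
Along a PFR/batch, dC_C/dC_A = −r_C/(r_B+r_C) = −k₂/(k₂+k₁·C_A).
Integrating from C_{A0} to C_A: C_C = (0.738/0.0712)·ln[(0.738+0.0712·4.58)/(0.738+0.0712·2.72)] = 10.37·ln(1.064/0.9317) = 1.377 kmol/m³.
Then C_B = (C_{A0}−C_A) − C_C = 1.859 − 1.377 = 0.4823 kmol/m³.

0.482 kmol/m³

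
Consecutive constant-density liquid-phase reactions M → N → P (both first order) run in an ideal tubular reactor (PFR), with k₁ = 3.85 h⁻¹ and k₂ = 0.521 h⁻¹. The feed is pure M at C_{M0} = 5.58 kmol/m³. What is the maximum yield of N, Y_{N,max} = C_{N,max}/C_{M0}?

At the optimum, C_{N,max}/C_{M0} = (k₁/k₂)^[k₂/(k₂−k₁)].
= (3.85/0.521)^(0.521/(0.521−3.85)) = (7.390)^(-0.1565) = 0.7312.

0.731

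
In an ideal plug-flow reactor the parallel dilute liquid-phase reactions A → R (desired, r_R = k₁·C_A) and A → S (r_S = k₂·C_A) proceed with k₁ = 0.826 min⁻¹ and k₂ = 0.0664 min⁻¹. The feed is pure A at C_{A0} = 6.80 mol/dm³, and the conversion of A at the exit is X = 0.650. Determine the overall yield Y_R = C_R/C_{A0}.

0.602

C_A = C_{A0}(1−X) = 2.380 mol/dm³.
Both paths are first order in A, so the instantaneous fraction to R is constant: dC_R/d(−C_A) = k₁/(k₁+k₂) = 0.9256.
C_R = 0.9256·(C_{A0}−C_A) = 0.9256×4.420 = 4.09 mol/dm³.
Y_R = C_R/C_{A0} = 4.091/6.80 = 0.602.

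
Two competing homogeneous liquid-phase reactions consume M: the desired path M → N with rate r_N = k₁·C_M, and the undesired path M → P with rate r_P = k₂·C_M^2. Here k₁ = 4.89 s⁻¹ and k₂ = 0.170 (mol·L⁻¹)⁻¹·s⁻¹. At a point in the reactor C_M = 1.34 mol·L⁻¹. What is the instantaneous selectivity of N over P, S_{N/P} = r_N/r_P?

21.5

S_{N/P} = r_N/r_P = (k₁·C_M)/(k₂·C_M^2) = (k₁/k₂)·C_M⁻¹.
= (4.89×1.340) / (0.170×1.340^2) = 6.553/0.3053 = 21.5.
The undesired path is higher order in M, so low C_M (CSTR or dilute feed) favours N.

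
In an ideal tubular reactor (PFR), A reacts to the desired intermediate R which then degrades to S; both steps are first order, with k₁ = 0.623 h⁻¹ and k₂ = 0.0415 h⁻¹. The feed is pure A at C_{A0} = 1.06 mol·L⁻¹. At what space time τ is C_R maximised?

4.66 h

Setting dC_R/dτ = 0 gives τ_opt = ln(k₂/k₁)/(k₂−k₁).
= ln(0.0415/0.623)/(0.0415−0.623) = ln(0.06661)/-0.5815 = -2.709/-0.5815 = 4.66 h.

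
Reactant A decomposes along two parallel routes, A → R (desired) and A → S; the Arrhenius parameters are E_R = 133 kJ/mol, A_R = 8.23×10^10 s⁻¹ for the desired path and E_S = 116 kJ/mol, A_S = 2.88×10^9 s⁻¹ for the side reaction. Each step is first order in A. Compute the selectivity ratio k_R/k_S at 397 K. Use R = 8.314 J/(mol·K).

Since both paths have the same order in A, the concentration cancels and S_{R/S} = k_R/k_S = (A_R/A_S)·exp[(E_S−E_R)/(RT)].
(E_S−E_R)/(RT) = (116−133)×10³/(8.314×397) = -17000/3301 = -5.150.
k_R/k_S = (8.23×10^10/2.88×10^9)·exp(-5.150) = 28.58 × 0.005797 = 0.166.

0.166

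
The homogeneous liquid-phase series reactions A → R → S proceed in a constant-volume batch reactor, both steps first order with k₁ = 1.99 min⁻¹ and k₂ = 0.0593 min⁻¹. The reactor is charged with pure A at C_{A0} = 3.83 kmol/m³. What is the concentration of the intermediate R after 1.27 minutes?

3.35 kmol/m³

The intermediate concentration in a first-order A→B→C sequence is C_R = k₁C_{A0}(e^(−k₁t) − e^(−k₂t))/(k₂−k₁).
e^(−k₁t) = e^(−1.99×1.27) = e^(−2.527) = 0.07987; e^(−k₂t) = e^(−0.07531) = 0.9275.
C_R = 1.99×3.83/(0.0593−1.99) × (0.07987−0.9275) = (-3.948)×(-0.8476) = 3.346 kmol/m³.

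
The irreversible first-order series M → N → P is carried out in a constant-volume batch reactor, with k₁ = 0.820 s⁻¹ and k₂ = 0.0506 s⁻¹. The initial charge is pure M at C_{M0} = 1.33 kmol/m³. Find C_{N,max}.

For a first-order series the maximum intermediate yield is C_{N,max}/C_{M0} = (k₁/k₂)^[k₂/(k₂−k₁)].
= (0.820/0.0506)^(0.0506/(0.0506−0.820)) = (16.21)^(-0.06577) = 0.8326.
C_{N,max} = 0.8326×1.33 = 1.11 kmol/m³.

1.11 kmol/m³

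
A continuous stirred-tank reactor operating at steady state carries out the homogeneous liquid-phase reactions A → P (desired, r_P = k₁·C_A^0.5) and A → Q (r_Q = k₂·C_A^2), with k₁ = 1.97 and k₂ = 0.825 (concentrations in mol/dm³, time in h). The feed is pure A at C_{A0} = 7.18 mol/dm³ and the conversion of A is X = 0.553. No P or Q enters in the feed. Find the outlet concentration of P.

Exit C_A = C_{A0}(1−X) = 7.18×0.447 = 3.209 mol/dm³.
In a CSTR the entire volume is at exit conditions, so r_P = 1.97×3.209^0.5 = 3.529 and r_Q = 0.825×3.209^2 = 8.498.
Fraction of consumed A going to P: r_P/(r_P+r_Q) = 0.2934.
C_P = 0.2934·C_{A0}·X = 0.2934×7.18×0.553 = 1.17 mol/dm³.

1.17 mol/dm³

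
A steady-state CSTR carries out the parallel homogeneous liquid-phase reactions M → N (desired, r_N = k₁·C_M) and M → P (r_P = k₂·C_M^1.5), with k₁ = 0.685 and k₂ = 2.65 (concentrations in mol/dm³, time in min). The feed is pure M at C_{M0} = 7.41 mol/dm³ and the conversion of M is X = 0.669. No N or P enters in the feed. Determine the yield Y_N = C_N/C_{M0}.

Exit C_M = C_{M0}(1−X) = 7.41×0.331 = 2.453 mol/dm³.
Rates in a CSTR are evaluated at the outlet concentration: r_N = 0.685×2.453 = 1.680, r_P = 2.65×2.453^1.5 = 10.18.
Fraction of consumed M going to N: r_N/(r_N+r_P) = 0.1417.
C_N = 0.1417·C_{M0}·X = 0.1417×7.41×0.669 = 0.702 mol/dm³; Y_N = C_N/C_{M0} = 0.0948.

0.0948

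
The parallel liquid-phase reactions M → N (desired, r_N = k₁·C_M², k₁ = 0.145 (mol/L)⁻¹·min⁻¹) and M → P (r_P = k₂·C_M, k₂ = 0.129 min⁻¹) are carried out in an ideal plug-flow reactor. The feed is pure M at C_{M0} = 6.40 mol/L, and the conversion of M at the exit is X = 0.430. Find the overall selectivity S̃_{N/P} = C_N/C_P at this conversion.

5.53

C_M = C_{M0}(1−X) = 3.648 mol/L.
Along a PFR/batch, dC_P/dC_M = −r_P/(r_N+r_P) = −k₂/(k₂+k₁·C_M).
Integrating from C_{M0} to C_M: C_P = (0.129/0.145)·ln[(0.129+0.145·6.40)/(0.129+0.145·3.65)] = 0.8897·ln(1.057/0.6580) = 0.4217 mol/L.
Then C_N = (C_{M0}−C_M) − C_P = 2.752 − 0.4217 = 2.330 mol/L.
S̃_{N/P} = C_N/C_P = 2.330/0.4217 = 5.53.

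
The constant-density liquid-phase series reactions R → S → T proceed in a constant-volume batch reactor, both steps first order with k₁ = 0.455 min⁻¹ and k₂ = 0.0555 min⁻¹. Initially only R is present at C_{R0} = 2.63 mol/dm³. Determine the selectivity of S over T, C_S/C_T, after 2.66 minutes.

10.9

Solving the coupled first-order balances gives C_S(t) = [k₁/(k₂−k₁)]·C_{R0}·(e^(−k₁t) − e^(−k₂t)).
e^(−k₁t) = e^(−0.455×2.66) = e^(−1.210) = 0.2981; e^(−k₂t) = e^(−0.1476) = 0.8628.
C_S = 0.455×2.63/(0.0555−0.455) × (0.2981−0.8628) = (-2.995)×(-0.5646) = 1.691 mol/dm³.
C_R = C_{R0}e^(−k₁t) = 0.7840 mol/dm³, so C_T = C_{R0}−C_R−C_S = 0.1547 mol/dm³; C_S/C_T = 10.9.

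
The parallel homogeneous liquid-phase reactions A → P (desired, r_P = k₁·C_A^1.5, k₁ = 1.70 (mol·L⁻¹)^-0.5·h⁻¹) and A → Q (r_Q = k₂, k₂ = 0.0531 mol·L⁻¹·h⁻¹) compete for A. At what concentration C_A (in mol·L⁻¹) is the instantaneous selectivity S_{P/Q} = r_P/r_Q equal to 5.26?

0.300 mol·L⁻¹

S_{P/Q} = (k₁/k₂)·C_A^1.5 ⇒ C_A = (S·k₂/k₁)^(1/1.5).
= (5.26×0.0531/1.70)^(0.6667) = (0.1643)^(0.6667) = 0.300 mol·L⁻¹.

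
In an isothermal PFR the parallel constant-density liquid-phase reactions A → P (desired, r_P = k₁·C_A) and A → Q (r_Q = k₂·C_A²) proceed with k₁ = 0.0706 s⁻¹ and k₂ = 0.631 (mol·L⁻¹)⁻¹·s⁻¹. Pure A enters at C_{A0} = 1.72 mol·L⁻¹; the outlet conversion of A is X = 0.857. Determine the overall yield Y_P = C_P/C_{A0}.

0.106

C_A = C_{A0}(1−X) = 0.2460 mol·L⁻¹.
Along a PFR/batch, dC_P/dC_A = −r_P/(r_P+r_Q) = −k₁/(k₁+k₂·C_A).
Integrating from C_{A0} to C_A: C_P = (0.0706/0.631)·ln[(0.0706+0.631·1.72)/(0.0706+0.631·0.246)] = 0.1119·ln(1.156/0.2258) = 0.1827 mol·L⁻¹.
Y_P = C_P/C_{A0} = 0.1827/1.72 = 0.106.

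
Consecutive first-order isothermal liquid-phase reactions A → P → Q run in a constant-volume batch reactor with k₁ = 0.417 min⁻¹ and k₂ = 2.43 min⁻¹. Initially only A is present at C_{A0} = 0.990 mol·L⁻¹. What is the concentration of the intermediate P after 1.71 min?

The intermediate concentration in a first-order A→B→C sequence is C_P = k₁C_{A0}(e^(−k₁t) − e^(−k₂t))/(k₂−k₁).
e^(−k₁t) = e^(−0.417×1.71) = e^(−0.7131) = 0.4901; e^(−k₂t) = e^(−4.155) = 0.01568.
C_P = 0.417×0.990/(2.43−0.417) × (0.4901−0.01568) = 0.2051×0.4745 = 0.09730 mol·L⁻¹.

0.0973 mol·L⁻¹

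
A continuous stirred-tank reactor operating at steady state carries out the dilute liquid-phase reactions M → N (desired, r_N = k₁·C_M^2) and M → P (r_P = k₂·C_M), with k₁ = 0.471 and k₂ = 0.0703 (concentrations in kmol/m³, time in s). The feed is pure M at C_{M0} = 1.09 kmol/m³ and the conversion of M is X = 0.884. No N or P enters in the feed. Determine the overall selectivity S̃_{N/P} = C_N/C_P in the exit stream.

Exit C_M = C_{M0}(1−X) = 1.09×0.116 = 0.1264 kmol/m³.
Rates in a CSTR are evaluated at the outlet concentration: r_N = 0.471×0.1264^2 = 0.007530, r_P = 0.0703×0.1264 = 0.008889.
Overall selectivity = C_N/C_P = r_Nτ/(r_Pτ) = r_N/r_P = 0.847.

0.847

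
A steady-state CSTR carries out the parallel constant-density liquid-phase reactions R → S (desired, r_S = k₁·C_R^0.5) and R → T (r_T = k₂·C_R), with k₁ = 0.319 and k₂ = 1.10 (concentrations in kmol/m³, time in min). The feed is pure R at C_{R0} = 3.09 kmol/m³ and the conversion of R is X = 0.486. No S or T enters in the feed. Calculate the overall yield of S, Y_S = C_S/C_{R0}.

0.0909

Exit C_R = C_{R0}(1−X) = 3.09×0.514 = 1.588 kmol/m³.
A CSTR operates uniformly at the exit composition, giving r_S = 0.4020 and r_T = 1.747 (each k·C_R^n at C_R = 1.588).
Fraction of consumed R going to S: r_S/(r_S+r_T) = 0.1871.
C_S = 0.1871·C_{R0}·X = 0.1871×3.09×0.486 = 0.281 kmol/m³; Y_S = C_S/C_{R0} = 0.0909.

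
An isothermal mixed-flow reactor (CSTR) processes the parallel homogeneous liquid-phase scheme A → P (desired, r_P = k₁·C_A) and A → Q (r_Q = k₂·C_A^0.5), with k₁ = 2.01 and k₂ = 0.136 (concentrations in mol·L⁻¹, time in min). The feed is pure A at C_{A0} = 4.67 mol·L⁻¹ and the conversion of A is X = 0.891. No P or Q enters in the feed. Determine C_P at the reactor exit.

3.80 mol·L⁻¹

Exit C_A = C_{A0}(1−X) = 4.67×0.109 = 0.5090 mol·L⁻¹.
Rates in a CSTR are evaluated at the outlet concentration: r_P = 2.01×0.5090 = 1.023, r_Q = 0.136×0.5090^0.5 = 0.09703.
Fraction of consumed A going to P: r_P/(r_P+r_Q) = 0.9134.
C_P = 0.9134·C_{A0}·X = 0.9134×4.67×0.891 = 3.80 mol·L⁻¹.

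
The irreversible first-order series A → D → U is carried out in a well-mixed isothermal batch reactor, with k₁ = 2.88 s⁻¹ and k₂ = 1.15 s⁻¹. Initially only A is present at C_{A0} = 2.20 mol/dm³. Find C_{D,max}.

For a first-order series the maximum intermediate yield is C_{D,max}/C_{A0} = (k₁/k₂)^[k₂/(k₂−k₁)].
= (2.88/1.15)^(1.15/(1.15−2.88)) = (2.504)^(-0.6647) = 0.5432.
C_{D,max} = 0.5432×2.20 = 1.20 mol/dm³.

1.20 mol/dm³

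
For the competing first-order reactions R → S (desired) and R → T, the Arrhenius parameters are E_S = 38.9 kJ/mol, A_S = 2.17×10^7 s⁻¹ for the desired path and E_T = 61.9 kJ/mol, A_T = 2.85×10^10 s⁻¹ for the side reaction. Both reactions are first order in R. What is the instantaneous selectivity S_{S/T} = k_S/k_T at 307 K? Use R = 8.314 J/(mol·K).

With equal orders, S_{S/T} = k_S/k_T = (A_S/A_T)·exp[(E_T−E_S)/(RT)].
(E_T−E_S)/(RT) = (61.9−38.9)×10³/(8.314×307) = 23000/2552 = 9.011.
k_S/k_T = (2.17×10^7/2.85×10^10)·exp(9.011) = 7.614×10^-4 × 8194 = 6.24.

6.24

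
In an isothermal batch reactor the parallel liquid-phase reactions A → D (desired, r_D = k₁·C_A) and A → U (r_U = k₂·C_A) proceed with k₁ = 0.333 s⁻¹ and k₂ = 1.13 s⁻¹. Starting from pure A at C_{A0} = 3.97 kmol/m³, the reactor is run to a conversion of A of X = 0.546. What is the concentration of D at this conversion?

C_A = C_{A0}(1−X) = 1.802 kmol/m³.
Both paths are first order in A, so the instantaneous fraction to D is constant: dC_D/d(−C_A) = k₁/(k₁+k₂) = 0.2276.
C_D = 0.2276·(C_{A0}−C_A) = 0.2276×2.168 = 0.493 kmol/m³.

0.493 kmol/m³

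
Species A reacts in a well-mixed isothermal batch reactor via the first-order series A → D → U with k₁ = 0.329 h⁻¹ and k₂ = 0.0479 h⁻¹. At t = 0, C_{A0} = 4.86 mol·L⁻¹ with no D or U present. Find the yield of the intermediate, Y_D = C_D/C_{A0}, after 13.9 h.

Solving the coupled first-order balances gives C_D(t) = [k₁/(k₂−k₁)]·C_{A0}·(e^(−k₁t) − e^(−k₂t)).
e^(−k₁t) = e^(−0.329×13.9) = e^(−4.573) = 0.01033; e^(−k₂t) = e^(−0.6658) = 0.5139.
C_D = 0.329×4.86/(0.0479−0.329) × (0.01033−0.5139) = (-5.688)×(-0.5035) = 2.864 mol·L⁻¹.
Y_D = C_D/C_{A0} = 2.864/4.86 = 0.589.

0.589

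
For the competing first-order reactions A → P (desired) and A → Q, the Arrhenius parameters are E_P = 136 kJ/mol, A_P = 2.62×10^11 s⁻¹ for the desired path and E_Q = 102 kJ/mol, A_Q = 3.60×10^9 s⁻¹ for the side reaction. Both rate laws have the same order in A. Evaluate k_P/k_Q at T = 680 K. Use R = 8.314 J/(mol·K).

Since both paths have the same order in A, the concentration cancels and S_{P/Q} = k_P/k_Q = (A_P/A_Q)·exp[(E_Q−E_P)/(RT)].
(E_Q−E_P)/(RT) = (102−136)×10³/(8.314×680) = -34000/5654 = -6.014.
k_P/k_Q = (2.62×10^11/3.60×10^9)·exp(-6.014) = 72.78 × 0.002444 = 0.178.

0.178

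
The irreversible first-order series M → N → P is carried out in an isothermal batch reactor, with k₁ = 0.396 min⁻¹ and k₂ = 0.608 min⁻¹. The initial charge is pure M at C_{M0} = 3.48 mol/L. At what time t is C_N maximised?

2.02 min

Setting dC_N/dt = 0 gives t_opt = ln(k₂/k₁)/(k₂−k₁).
= ln(0.608/0.396)/(0.608−0.396) = ln(1.535)/0.2120 = 0.4288/0.2120 = 2.02 min.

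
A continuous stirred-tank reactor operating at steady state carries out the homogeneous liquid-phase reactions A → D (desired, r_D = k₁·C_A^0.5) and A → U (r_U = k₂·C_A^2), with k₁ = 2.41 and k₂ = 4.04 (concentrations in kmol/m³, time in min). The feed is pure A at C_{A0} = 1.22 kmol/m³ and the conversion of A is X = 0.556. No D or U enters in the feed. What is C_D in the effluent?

Exit C_A = C_{A0}(1−X) = 1.22×0.444 = 0.5417 kmol/m³.
A CSTR operates uniformly at the exit composition, giving r_D = 1.774 and r_U = 1.185 (each k·C_A^n at C_A = 0.5417).
Fraction of consumed A going to D: r_D/(r_D+r_U) = 0.5994.
C_D = 0.5994·C_{A0}·X = 0.5994×1.22×0.556 = 0.407 kmol/m³.

0.407 kmol/m³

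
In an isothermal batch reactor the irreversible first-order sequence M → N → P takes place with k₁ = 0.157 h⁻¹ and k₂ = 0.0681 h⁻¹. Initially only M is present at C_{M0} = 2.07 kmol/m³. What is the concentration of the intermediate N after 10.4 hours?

1.09 kmol/m³

The intermediate concentration in a first-order A→B→C sequence is C_N = k₁C_{M0}(e^(−k₁t) − e^(−k₂t))/(k₂−k₁).
e^(−k₁t) = e^(−0.157×10.4) = e^(−1.633) = 0.1954; e^(−k₂t) = e^(−0.7082) = 0.4925.
C_N = 0.157×2.07/(0.0681−0.157) × (0.1954−0.4925) = (-3.656)×(-0.2971) = 1.086 kmol/m³.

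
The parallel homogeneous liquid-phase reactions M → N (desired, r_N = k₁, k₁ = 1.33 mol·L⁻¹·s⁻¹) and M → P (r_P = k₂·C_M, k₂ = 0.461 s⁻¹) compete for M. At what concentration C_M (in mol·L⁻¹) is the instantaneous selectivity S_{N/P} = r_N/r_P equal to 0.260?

11.1 mol·L⁻¹

S_{N/P} = (k₁/k₂)·C_M⁻¹ ⇒ C_M = (S·k₂/k₁)^(-1).
= (0.260×0.461/1.33)^(-1) = (0.09012)^(-1) = 11.1 mol·L⁻¹.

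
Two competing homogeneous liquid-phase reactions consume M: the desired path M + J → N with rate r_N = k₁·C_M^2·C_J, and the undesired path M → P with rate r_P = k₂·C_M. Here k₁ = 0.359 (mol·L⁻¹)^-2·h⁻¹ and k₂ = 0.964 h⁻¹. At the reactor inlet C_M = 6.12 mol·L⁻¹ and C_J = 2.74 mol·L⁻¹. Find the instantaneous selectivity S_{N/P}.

6.24

S_{N/P} = r_N/r_P = (k₁·C_M^2·C_J)/(k₂·C_M) = (k₁/k₂)·C_M·C_J.
= (0.359×6.120^2×2.740) / (0.964×6.120) = 36.84/5.900 = 6.24.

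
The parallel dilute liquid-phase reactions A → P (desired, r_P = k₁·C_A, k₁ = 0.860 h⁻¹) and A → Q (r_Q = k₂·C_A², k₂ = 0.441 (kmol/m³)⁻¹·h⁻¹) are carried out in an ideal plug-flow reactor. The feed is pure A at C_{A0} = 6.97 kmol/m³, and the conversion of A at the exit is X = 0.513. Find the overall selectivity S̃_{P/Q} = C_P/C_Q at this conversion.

C_A = C_{A0}(1−X) = 3.394 kmol/m³.
Along a PFR/batch, dC_P/dC_A = −r_P/(r_P+r_Q) = −k₁/(k₁+k₂·C_A).
Integrating from C_{A0} to C_A: C_P = (0.860/0.441)·ln[(0.860+0.441·6.97)/(0.860+0.441·3.39)] = 1.950·ln(3.934/2.357) = 0.9989 kmol/m³.
C_Q = (C_{A0}−C_A)−C_P = 2.577 kmol/m³; S̃_{P/Q} = 0.9989/2.577 = 0.388.

0.388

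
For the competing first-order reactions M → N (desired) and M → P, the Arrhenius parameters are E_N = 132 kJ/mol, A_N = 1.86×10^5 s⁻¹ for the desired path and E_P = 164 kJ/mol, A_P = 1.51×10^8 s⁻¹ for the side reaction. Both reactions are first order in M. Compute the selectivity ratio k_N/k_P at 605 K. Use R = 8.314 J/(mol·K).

0.714

Since both paths have the same order in M, the concentration cancels and S_{N/P} = k_N/k_P = (A_N/A_P)·exp[(E_P−E_N)/(RT)].
(E_P−E_N)/(RT) = (164−132)×10³/(8.314×605) = 32000/5030 = 6.362.
k_N/k_P = (1.86×10^5/1.51×10^8)·exp(6.362) = 0.001232 × 579.3 = 0.714.
Since E_N < E_P, lowering the temperature improves selectivity toward N.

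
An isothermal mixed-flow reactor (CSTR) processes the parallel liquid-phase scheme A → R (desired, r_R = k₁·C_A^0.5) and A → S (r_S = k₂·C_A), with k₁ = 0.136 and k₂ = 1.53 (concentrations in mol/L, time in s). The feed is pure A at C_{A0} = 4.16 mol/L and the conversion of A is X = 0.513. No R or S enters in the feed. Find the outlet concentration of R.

0.125 mol/L

Exit C_A = C_{A0}(1−X) = 4.16×0.487 = 2.026 mol/L.
A CSTR operates uniformly at the exit composition, giving r_R = 0.1936 and r_S = 3.100 (each k·C_A^n at C_A = 2.026).
Fraction of consumed A going to R: r_R/(r_R+r_S) = 0.05878.
C_R = 0.05878·C_{A0}·X = 0.05878×4.16×0.513 = 0.125 mol/L.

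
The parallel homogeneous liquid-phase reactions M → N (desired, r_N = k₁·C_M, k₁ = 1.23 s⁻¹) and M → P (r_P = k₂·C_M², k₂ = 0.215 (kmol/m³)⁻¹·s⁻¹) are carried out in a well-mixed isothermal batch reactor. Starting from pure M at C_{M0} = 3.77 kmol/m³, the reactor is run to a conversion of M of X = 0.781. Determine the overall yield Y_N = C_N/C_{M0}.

0.564

C_M = C_{M0}(1−X) = 0.8256 kmol/m³.
Along a PFR/batch, dC_N/dC_M = −r_N/(r_N+r_P) = −k₁/(k₁+k₂·C_M).
Integrating from C_{M0} to C_M: C_N = (1.23/0.215)·ln[(1.23+0.215·3.77)/(1.23+0.215·0.826)] = 5.721·ln(2.041/1.408) = 2.125 kmol/m³.
Y_N = C_N/C_{M0} = 2.125/3.77 = 0.564.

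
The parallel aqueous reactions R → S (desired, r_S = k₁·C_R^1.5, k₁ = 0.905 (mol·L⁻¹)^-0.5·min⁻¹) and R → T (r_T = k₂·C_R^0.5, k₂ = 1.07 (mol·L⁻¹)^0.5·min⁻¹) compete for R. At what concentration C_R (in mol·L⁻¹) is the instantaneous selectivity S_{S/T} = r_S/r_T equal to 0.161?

0.190 mol·L⁻¹

S_{S/T} = (k₁/k₂)·C_R ⇒ C_R = S·k₂/k₁.
= 0.161×1.07/0.905 = 0.190 mol·L⁻¹.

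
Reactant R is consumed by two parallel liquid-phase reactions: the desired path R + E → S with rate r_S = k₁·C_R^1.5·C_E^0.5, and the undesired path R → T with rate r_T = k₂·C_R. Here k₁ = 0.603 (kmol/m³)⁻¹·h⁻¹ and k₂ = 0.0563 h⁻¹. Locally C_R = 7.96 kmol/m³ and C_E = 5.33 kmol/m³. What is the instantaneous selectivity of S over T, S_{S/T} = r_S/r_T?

69.8

S_{S/T} = r_S/r_T = (k₁·C_R^1.5·C_E^0.5)/(k₂·C_R) = (k₁/k₂)·C_R^0.5·C_E^0.5.
= (0.603×7.960^1.5×5.330^0.5) / (0.0563×7.960) = 31.26/0.4481 = 69.8.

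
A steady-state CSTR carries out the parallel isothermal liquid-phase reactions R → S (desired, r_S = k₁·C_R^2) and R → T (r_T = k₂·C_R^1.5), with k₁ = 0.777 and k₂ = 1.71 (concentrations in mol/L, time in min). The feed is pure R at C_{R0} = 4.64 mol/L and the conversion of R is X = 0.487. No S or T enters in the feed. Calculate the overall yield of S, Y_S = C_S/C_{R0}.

Exit C_R = C_{R0}(1−X) = 4.64×0.513 = 2.380 mol/L.
A CSTR operates uniformly at the exit composition, giving r_S = 4.402 and r_T = 6.280 (each k·C_R^n at C_R = 2.380).
Fraction of consumed R going to S: r_S/(r_S+r_T) = 0.4121.
C_S = 0.4121·C_{R0}·X = 0.4121×4.64×0.487 = 0.931 mol/L; Y_S = C_S/C_{R0} = 0.201.

0.201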